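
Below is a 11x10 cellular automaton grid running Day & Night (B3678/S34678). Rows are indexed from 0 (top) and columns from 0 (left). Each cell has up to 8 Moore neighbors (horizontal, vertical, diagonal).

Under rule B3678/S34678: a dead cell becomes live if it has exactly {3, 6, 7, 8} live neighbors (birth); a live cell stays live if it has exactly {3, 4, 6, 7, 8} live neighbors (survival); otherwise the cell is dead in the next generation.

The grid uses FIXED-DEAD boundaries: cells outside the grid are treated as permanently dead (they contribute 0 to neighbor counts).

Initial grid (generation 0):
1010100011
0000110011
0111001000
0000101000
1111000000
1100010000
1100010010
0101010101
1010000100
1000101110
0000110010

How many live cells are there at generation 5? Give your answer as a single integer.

Simulating step by step:
Generation 0 (given above): 42 live cells
Generation 1: 36 live cells
0001010011
0000110111
0001000100
1010010000
1110110000
0100100000
1100000000
0100100000
0001110100
0101001110
0000011000
Generation 2: 33 live cells
0000001111
0001100101
0000010000
0010001000
1010110000
0001010000
1110000000
1011110000
0001110110
0010000100
0000001000
Generation 3: 29 live cells
0000000110
0000010100
0001101000
0101100000
0100111000
1001000000
0110010000
0010011000
0100010000
0001110110
0000000000
Generation 4: 30 live cells
0000001000
0000100110
0011100000
0001011000
1000110000
0000001000
0111101000
0010111000
0011010100
0000101000
0000100000
Generation 5: 26 live cells
0000000100
0000010000
0001101100
0011110000
0000110000
0110000000
0011111100
0001001100
0001000000
0000100000
0000010000
Population at generation 5: 26

Answer: 26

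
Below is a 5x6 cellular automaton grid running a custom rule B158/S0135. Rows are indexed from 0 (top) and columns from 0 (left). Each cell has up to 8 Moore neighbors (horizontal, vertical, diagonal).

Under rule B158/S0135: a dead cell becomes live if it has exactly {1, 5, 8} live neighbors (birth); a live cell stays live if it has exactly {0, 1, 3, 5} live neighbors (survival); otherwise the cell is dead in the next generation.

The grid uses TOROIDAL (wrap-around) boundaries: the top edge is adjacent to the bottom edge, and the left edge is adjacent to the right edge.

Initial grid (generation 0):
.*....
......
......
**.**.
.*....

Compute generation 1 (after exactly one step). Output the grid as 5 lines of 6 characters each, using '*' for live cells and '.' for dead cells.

Answer: .*....
***...
......
...**.
.*....

Derivation:
Simulating step by step:
Generation 0 (given above): 6 live cells
Generation 1: 7 live cells
(generation 1 grid is the final answer)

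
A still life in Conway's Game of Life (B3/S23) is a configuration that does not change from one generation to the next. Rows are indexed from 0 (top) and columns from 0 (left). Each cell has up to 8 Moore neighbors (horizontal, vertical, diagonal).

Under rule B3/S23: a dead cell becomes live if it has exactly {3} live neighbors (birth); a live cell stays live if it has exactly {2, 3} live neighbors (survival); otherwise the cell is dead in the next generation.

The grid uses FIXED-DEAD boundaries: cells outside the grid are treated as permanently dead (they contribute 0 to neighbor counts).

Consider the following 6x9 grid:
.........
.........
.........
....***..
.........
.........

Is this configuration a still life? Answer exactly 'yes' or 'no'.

Answer: no

Derivation:
Compute generation 1 and compare to generation 0 (given above):
Generation 1:
.........
.........
.....*...
.....*...
.....*...
.........
Cell (2,5) differs: gen0=0 vs gen1=1 -> NOT a still life.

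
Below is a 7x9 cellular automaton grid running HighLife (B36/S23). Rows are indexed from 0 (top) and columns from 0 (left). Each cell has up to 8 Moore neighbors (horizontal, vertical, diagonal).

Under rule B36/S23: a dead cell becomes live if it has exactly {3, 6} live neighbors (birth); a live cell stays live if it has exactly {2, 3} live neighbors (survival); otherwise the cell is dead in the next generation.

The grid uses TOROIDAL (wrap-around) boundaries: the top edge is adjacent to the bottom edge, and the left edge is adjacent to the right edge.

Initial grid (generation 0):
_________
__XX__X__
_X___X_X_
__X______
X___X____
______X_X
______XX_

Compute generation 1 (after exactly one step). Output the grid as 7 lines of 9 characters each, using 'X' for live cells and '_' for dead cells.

Answer: ______XX_
__X___X__
_X_X__X__
_X_______
_________
_____XX_X
______XX_

Derivation:
Simulating step by step:
Generation 0 (given above): 13 live cells
Generation 1: 13 live cells
(generation 1 grid is the final answer)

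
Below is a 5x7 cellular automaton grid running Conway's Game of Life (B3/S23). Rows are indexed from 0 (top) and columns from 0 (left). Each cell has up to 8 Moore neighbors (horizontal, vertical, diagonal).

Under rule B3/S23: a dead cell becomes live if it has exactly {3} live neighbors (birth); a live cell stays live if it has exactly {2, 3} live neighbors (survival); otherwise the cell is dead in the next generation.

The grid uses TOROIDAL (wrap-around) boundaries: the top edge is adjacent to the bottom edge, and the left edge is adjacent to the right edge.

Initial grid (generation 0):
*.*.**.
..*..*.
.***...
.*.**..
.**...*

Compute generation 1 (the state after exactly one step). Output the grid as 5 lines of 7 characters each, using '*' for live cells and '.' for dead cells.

Answer: *.*.**.
.....**
.*.....
....*..
......*

Derivation:
Simulating step by step:
Generation 0 (given above): 15 live cells
Generation 1: 9 live cells
(generation 1 grid is the final answer)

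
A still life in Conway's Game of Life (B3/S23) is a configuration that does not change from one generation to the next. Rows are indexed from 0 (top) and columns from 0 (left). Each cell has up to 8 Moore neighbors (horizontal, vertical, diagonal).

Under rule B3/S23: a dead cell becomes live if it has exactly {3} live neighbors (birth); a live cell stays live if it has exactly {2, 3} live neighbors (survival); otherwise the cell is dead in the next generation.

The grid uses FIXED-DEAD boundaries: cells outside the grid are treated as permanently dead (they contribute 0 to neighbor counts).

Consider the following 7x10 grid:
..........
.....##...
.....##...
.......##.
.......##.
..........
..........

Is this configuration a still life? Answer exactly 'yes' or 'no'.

Answer: no

Derivation:
Compute generation 1 and compare to generation 0 (given above):
Generation 1:
..........
.....##...
.....#....
........#.
.......##.
..........
..........
Cell (2,6) differs: gen0=1 vs gen1=0 -> NOT a still life.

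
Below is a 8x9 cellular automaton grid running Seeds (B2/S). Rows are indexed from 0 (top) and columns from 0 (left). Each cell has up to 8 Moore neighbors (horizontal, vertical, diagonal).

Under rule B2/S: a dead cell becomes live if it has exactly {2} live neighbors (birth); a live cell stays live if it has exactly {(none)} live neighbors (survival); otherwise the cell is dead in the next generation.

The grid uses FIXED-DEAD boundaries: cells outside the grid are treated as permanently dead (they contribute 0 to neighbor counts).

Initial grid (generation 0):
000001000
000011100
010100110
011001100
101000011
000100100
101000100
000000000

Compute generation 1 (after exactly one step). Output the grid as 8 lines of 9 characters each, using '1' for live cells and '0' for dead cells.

Simulating step by step:
Generation 0 (given above): 21 live cells
Generation 1: 13 live cells
(generation 1 grid is the final answer)

Answer: 000000000
001100000
100000000
000010000
000010000
100001001
010101010
010000000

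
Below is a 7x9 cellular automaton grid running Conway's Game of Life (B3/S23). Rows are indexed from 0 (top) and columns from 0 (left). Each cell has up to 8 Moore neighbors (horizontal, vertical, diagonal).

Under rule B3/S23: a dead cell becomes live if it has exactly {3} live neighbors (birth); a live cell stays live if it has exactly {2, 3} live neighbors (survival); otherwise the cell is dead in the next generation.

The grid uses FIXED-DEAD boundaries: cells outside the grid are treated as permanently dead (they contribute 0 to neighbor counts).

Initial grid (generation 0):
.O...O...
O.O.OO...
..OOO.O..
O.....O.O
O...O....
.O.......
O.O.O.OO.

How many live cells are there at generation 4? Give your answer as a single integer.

Simulating step by step:
Generation 0 (given above): 21 live cells
Generation 1: 19 live cells
.O..OO...
..O...O..
..O.O.OO.
.O..O..O.
OO.......
OO.O.O...
.O.......
Generation 2: 21 live cells
.....O...
.OO.O.OO.
.OO...OO.
OOOO.OOO.
....O....
.........
OOO......
Generation 3: 21 live cells
.....OO..
.OOO...O.
....O...O
O..OOO.O.
.OOOOOO..
.O.......
.O.......
Generation 4: 23 live cells
..O...O..
..OOOOOO.
.O...OOOO
.O.....O.
OO....O..
OO.OOO...
.........
Population at generation 4: 23

Answer: 23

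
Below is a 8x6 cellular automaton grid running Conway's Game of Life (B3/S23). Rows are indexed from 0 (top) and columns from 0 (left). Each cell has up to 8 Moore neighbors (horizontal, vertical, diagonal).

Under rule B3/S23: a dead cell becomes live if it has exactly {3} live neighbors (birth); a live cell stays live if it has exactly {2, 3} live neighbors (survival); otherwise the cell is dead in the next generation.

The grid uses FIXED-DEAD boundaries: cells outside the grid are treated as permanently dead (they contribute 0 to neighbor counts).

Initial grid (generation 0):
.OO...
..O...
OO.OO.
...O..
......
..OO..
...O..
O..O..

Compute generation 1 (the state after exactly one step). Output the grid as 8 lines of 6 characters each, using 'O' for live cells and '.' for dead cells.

Simulating step by step:
Generation 0 (given above): 13 live cells
Generation 1: 15 live cells
(generation 1 grid is the final answer)

Answer: .OO...
O.....
.O.OO.
..OOO.
..OO..
..OO..
...OO.
......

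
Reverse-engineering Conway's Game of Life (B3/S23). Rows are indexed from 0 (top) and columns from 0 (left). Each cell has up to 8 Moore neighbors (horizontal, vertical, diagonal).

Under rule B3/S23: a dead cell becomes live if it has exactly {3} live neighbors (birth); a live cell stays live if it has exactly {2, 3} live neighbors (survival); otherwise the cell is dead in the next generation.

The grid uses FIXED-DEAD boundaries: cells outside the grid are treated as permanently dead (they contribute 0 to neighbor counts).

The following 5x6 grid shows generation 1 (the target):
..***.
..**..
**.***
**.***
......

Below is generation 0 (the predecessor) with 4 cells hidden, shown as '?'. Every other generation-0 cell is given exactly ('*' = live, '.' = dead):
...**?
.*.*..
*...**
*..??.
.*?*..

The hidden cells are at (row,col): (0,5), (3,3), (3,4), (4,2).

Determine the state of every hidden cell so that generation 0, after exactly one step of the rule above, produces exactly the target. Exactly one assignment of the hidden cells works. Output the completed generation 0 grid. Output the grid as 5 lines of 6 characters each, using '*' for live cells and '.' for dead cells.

Answer: ...***
.*.*..
*...**
*...*.
.*.*..

Derivation:
Hidden generation-0 cells (in order): (0,5), (3,3), (3,4), (4,2).
A hidden cell only influences target cells in its own 3x3 neighborhood. Try each of the 2^4 = 16 assignments, step the completed generation 0 forward once under B3/S23, and compare with the target:
  (0,5)=. (3,3)=. (3,4)=. (4,2)=. -> step gives (1,5)='*' but target has '.' -> reject
  (0,5)=. (3,3)=. (3,4)=. (4,2)=* -> step gives (1,5)='*' but target has '.' -> reject
  (0,5)=. (3,3)=. (3,4)=* (4,2)=. -> step gives (1,5)='*' but target has '.' -> reject
  (0,5)=. (3,3)=. (3,4)=* (4,2)=* -> step gives (1,5)='*' but target has '.' -> reject
  (0,5)=. (3,3)=* (3,4)=. (4,2)=. -> step gives (1,5)='*' but target has '.' -> reject
  (0,5)=. (3,3)=* (3,4)=. (4,2)=* -> step gives (1,5)='*' but target has '.' -> reject
  (0,5)=. (3,3)=* (3,4)=* (4,2)=. -> step gives (1,5)='*' but target has '.' -> reject
  (0,5)=. (3,3)=* (3,4)=* (4,2)=* -> step gives (1,5)='*' but target has '.' -> reject
  (0,5)=* (3,3)=. (3,4)=. (4,2)=. -> step gives (2,3)='.' but target has '*' -> reject
  (0,5)=* (3,3)=. (3,4)=. (4,2)=* -> step gives (2,3)='.' but target has '*' -> reject
  (0,5)=* (3,3)=. (3,4)=* (4,2)=. -> step reproduces the target at every cell -> ACCEPT
  (0,5)=* (3,3)=. (3,4)=* (4,2)=* -> step gives (3,1)='.' but target has '*' -> reject
  (0,5)=* (3,3)=* (3,4)=. (4,2)=. -> step gives (2,2)='*' but target has '.' -> reject
  (0,5)=* (3,3)=* (3,4)=. (4,2)=* -> step gives (2,2)='*' but target has '.' -> reject
  (0,5)=* (3,3)=* (3,4)=* (4,2)=. -> step gives (2,2)='*' but target has '.' -> reject
  (0,5)=* (3,3)=* (3,4)=* (4,2)=* -> step gives (2,2)='*' but target has '.' -> reject
Unique solution: (0,5)=live, (3,3)=dead, (3,4)=live, (4,2)=dead.
Check: live-neighbor counts of every cell in the completed generation 0:
113231
213364
232332
232333
212121
Applying B3/S23 to generation 0 with these counts gives:
..***.
..**..
**.***
**.***
......
which matches the target exactly.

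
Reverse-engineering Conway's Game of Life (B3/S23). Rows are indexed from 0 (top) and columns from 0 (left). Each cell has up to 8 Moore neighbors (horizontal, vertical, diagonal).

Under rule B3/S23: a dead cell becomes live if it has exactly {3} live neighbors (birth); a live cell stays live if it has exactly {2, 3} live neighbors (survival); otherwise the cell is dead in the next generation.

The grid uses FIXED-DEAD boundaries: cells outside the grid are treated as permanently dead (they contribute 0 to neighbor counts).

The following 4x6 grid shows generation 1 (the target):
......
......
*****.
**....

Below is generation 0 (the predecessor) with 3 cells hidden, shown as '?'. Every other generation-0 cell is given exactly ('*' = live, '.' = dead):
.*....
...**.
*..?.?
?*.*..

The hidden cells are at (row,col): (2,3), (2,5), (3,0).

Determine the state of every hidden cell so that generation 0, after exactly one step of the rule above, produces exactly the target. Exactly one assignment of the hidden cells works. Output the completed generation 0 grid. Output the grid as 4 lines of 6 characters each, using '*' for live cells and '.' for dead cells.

Answer: .*....
...**.
*.....
**.*..

Derivation:
Hidden generation-0 cells (in order): (2,3), (2,5), (3,0).
A hidden cell only influences target cells in its own 3x3 neighborhood. Try each of the 2^3 = 8 assignments, step the completed generation 0 forward once under B3/S23, and compare with the target:
  (2,3)=. (2,5)=. (3,0)=. -> step gives (2,0)='.' but target has '*' -> reject
  (2,3)=. (2,5)=. (3,0)=* -> step reproduces the target at every cell -> ACCEPT
  (2,3)=. (2,5)=* (3,0)=. -> step gives (1,4)='*' but target has '.' -> reject
  (2,3)=. (2,5)=* (3,0)=* -> step gives (1,4)='*' but target has '.' -> reject
  (2,3)=* (2,5)=. (3,0)=. -> step gives (1,2)='*' but target has '.' -> reject
  (2,3)=* (2,5)=. (3,0)=* -> step gives (1,2)='*' but target has '.' -> reject
  (2,3)=* (2,5)=* (3,0)=. -> step gives (1,2)='*' but target has '.' -> reject
  (2,3)=* (2,5)=* (3,0)=* -> step gives (1,2)='*' but target has '.' -> reject
Unique solution: (2,3)=dead, (2,5)=dead, (3,0)=live.
Check: live-neighbor counts of every cell in the completed generation 0:
102221
222111
233331
222010
Applying B3/S23 to generation 0 with these counts gives:
......
......
*****.
**....
which matches the target exactly.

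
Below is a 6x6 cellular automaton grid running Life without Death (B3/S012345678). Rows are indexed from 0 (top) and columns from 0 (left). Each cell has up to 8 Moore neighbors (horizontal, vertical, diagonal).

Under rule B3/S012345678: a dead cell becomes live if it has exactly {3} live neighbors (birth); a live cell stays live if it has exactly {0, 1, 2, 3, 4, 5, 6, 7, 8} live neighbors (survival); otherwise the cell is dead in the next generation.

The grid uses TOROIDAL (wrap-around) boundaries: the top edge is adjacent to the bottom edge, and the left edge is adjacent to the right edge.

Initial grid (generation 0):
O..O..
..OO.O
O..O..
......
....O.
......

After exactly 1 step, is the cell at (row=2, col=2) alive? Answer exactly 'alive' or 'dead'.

Simulating step by step:
Generation 0 (given above): 8 live cells
Generation 1: 14 live cells
O.OOO.
OOOO.O
O.OOO.
......
....O.
......

Cell (2,2) at generation 1: 1 -> alive

Answer: alive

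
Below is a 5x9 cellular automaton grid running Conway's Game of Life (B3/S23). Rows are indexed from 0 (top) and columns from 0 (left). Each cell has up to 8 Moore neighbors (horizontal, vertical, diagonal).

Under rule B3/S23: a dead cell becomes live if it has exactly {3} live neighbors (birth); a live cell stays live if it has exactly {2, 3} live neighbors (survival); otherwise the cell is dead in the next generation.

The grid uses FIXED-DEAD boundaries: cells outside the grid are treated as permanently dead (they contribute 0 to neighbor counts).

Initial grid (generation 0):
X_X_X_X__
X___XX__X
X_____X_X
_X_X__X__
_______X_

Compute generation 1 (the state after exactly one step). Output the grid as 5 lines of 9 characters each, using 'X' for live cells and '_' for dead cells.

Simulating step by step:
Generation 0 (given above): 15 live cells
Generation 1: 12 live cells
(generation 1 grid is the final answer)

Answer: _X_XX____
X__XX_X__
XX__X_X__
______X__
_________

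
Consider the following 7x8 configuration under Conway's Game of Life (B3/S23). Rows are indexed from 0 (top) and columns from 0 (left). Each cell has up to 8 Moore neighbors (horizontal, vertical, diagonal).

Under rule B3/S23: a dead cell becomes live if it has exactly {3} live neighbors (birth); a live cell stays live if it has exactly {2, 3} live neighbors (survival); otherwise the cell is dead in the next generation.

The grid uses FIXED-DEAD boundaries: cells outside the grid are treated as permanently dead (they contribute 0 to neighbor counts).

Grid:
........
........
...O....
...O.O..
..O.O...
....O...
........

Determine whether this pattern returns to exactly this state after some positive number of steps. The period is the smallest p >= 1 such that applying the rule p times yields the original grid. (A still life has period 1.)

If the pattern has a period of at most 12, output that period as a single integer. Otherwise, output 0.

Simulating and comparing each generation to the original:
Gen 0 (original, given above): 6 live cells
Gen 1: 6 live cells, differs from original
Gen 2: 6 live cells, MATCHES original -> period = 2

Answer: 2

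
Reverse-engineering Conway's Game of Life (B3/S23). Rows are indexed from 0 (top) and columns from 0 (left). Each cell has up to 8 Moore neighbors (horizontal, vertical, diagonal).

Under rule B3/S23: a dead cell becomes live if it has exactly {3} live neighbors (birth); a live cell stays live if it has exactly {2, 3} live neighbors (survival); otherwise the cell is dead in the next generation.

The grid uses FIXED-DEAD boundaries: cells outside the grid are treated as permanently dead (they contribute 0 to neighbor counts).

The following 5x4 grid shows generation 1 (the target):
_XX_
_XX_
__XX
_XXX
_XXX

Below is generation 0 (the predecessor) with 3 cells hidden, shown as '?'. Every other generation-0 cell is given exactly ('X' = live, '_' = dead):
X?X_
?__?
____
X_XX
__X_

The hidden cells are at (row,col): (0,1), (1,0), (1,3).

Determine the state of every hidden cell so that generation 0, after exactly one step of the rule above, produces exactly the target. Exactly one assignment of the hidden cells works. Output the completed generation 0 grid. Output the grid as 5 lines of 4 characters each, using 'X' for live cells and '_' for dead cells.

Hidden generation-0 cells (in order): (0,1), (1,0), (1,3).
A hidden cell only influences target cells in its own 3x3 neighborhood. Try each of the 2^3 = 8 assignments, step the completed generation 0 forward once under B3/S23, and compare with the target:
  (0,1)=_ (1,0)=_ (1,3)=_ -> step gives (0,1)='_' but target has 'X' -> reject
  (0,1)=_ (1,0)=_ (1,3)=X -> step gives (0,1)='_' but target has 'X' -> reject
  (0,1)=_ (1,0)=X (1,3)=_ -> step gives (0,2)='_' but target has 'X' -> reject
  (0,1)=_ (1,0)=X (1,3)=X -> step gives (0,2)='_' but target has 'X' -> reject
  (0,1)=X (1,0)=_ (1,3)=_ -> step gives (0,2)='_' but target has 'X' -> reject
  (0,1)=X (1,0)=_ (1,3)=X -> step reproduces the target at every cell -> ACCEPT
  (0,1)=X (1,0)=X (1,3)=_ -> step gives (0,0)='X' but target has '_' -> reject
  (0,1)=X (1,0)=X (1,3)=X -> step gives (0,0)='X' but target has '_' -> reject
Unique solution: (0,1)=live, (1,0)=dead, (1,3)=live.
Check: live-neighbor counts of every cell in the completed generation 0:
1222
2331
1233
0322
1323
Applying B3/S23 to generation 0 with these counts gives:
_XX_
_XX_
__XX
_XXX
_XXX
which matches the target exactly.

Answer: XXX_
___X
____
X_XX
__X_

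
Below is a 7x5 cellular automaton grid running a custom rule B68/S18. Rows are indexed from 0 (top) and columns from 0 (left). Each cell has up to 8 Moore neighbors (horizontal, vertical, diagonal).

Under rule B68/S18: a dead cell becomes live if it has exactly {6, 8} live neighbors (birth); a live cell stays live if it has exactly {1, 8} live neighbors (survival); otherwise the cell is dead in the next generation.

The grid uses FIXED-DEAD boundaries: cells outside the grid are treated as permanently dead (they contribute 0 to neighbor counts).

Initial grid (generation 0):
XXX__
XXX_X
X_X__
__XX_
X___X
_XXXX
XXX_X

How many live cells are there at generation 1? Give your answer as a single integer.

Simulating step by step:
Generation 0 (given above): 21 live cells
Generation 1: 3 live cells
_____
_____
_X___
_____
X__X_
_____
_____
Population at generation 1: 3

Answer: 3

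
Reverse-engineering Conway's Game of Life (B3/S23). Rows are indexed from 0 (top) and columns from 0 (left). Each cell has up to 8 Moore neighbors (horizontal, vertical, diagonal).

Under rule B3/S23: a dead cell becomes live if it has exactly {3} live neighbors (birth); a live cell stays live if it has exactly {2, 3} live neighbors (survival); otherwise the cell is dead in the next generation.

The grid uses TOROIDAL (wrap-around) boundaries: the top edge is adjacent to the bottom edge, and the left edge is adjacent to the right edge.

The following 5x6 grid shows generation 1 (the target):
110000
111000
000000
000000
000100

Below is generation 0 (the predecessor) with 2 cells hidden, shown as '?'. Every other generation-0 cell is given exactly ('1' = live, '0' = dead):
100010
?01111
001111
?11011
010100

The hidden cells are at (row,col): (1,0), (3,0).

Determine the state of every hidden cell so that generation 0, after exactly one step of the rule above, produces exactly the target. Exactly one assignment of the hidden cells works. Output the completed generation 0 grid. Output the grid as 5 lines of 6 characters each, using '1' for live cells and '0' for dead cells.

Answer: 100010
001111
001111
111011
010100

Derivation:
Hidden generation-0 cells (in order): (1,0), (3,0).
A hidden cell only influences target cells in its own 3x3 neighborhood. Try each of the 2^2 = 4 assignments, step the completed generation 0 forward once under B3/S23, and compare with the target:
  (1,0)=0 (3,0)=0 -> step gives (3,1)='1' but target has '0' -> reject
  (1,0)=0 (3,0)=1 -> step reproduces the target at every cell -> ACCEPT
  (1,0)=1 (3,0)=0 -> step gives (0,1)='0' but target has '1' -> reject
  (1,0)=1 (3,0)=1 -> step gives (0,1)='0' but target has '1' -> reject
Unique solution: (1,0)=dead, (3,0)=live.
Check: live-neighbor counts of every cell in the completed generation 0:
234544
333665
555776
445654
544345
Applying B3/S23 to generation 0 with these counts gives:
110000
111000
000000
000000
000100
which matches the target exactly.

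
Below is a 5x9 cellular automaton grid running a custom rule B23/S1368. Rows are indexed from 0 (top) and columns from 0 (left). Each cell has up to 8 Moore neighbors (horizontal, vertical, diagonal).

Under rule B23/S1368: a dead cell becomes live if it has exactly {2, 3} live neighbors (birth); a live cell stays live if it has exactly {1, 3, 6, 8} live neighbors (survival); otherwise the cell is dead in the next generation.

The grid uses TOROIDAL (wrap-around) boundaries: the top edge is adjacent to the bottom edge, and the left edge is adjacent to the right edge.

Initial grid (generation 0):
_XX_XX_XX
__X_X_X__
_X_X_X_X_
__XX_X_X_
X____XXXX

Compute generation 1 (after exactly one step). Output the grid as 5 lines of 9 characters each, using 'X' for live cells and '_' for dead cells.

Simulating step by step:
Generation 0 (given above): 22 live cells
Generation 1: 12 live cells
(generation 1 grid is the final answer)

Answer: _X__X____
X_______X
_____X__X
XXX__X___
X_____X__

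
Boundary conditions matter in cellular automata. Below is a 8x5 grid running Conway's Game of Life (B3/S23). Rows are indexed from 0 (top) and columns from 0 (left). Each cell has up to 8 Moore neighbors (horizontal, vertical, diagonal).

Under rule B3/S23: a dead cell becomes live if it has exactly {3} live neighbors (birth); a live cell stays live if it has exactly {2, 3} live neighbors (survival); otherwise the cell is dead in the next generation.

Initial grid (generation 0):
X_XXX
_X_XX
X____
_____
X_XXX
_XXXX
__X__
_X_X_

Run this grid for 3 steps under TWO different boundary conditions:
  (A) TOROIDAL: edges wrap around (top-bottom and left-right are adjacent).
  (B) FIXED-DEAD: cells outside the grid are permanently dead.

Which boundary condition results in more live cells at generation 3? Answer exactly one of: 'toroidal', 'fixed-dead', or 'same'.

Answer: toroidal

Derivation:
Under TOROIDAL boundary, generation 3:
_____
X___X
XX___
_XXXX
_X__X
___X_
___X_
__X__
Population = 13

Under FIXED-DEAD boundary, generation 3:
X__X_
_____
X__X_
_XXX_
___XX
__X__
___XX
_____
Population = 12

Comparison: toroidal=13, fixed-dead=12 -> toroidal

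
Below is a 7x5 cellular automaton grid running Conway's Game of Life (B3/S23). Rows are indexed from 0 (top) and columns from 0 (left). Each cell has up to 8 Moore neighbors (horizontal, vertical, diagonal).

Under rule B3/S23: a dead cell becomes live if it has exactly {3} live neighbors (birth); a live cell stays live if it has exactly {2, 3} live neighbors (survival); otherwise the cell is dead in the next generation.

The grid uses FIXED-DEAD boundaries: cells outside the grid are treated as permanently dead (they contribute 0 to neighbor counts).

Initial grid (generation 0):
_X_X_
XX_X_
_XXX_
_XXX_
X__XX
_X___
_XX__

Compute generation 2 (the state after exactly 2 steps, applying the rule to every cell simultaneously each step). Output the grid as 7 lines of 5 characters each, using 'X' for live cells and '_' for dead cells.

Answer: XX___
XX_XX
___XX
___XX
X_XXX
X__XX
XXX__

Derivation:
Simulating step by step:
Generation 0 (given above): 17 live cells
Generation 1: 15 live cells
XX___
X__XX
____X
X____
X__XX
XX_X_
_XX__
Generation 2: 20 live cells
(generation 2 grid is the final answer)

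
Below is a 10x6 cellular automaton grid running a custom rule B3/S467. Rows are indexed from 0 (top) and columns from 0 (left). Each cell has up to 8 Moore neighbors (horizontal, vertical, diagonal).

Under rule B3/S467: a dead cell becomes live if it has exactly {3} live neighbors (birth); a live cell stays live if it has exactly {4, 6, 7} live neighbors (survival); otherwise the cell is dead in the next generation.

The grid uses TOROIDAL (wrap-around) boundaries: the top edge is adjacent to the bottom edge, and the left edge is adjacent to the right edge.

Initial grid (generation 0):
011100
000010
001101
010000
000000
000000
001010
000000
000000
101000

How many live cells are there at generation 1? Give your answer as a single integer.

Answer: 4

Derivation:
Simulating step by step:
Generation 0 (given above): 12 live cells
Generation 1: 4 live cells
000000
010000
000010
001000
000000
000000
000000
000000
000000
000100
Population at generation 1: 4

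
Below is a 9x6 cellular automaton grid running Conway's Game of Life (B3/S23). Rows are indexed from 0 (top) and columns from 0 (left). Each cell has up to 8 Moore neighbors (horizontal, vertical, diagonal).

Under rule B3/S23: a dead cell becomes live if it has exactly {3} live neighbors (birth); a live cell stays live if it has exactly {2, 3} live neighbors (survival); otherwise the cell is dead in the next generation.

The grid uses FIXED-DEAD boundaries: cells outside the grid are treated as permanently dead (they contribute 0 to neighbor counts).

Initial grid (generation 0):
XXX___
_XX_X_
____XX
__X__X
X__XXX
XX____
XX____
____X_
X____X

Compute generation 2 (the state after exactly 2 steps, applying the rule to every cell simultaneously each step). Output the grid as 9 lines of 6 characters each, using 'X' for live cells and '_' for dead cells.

Answer: __XXX_
X____X
_XX_XX
______
_XX_XX
X_X_XX
X_X___
XX____
______

Derivation:
Simulating step by step:
Generation 0 (given above): 21 live cells
Generation 1: 22 live cells
X_XX__
X_X_XX
_XX_XX
______
X_XXXX
__X_X_
XX____
XX____
______
Generation 2: 21 live cells
(generation 2 grid is the final answer)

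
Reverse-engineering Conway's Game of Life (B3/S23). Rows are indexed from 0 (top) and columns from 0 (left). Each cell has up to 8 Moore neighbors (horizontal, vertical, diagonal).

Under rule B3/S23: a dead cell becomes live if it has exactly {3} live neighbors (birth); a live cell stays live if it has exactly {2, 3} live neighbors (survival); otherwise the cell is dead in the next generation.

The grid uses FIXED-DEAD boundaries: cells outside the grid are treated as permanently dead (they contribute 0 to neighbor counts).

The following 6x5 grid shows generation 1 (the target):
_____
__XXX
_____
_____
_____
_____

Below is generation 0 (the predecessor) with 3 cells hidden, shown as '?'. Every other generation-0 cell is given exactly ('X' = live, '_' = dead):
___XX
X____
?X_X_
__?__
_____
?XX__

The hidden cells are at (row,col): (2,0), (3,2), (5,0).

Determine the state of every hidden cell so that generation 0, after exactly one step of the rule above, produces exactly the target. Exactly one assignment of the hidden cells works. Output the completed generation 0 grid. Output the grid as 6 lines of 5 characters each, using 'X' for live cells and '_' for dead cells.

Hidden generation-0 cells (in order): (2,0), (3,2), (5,0).
A hidden cell only influences target cells in its own 3x3 neighborhood. Try each of the 2^3 = 8 assignments, step the completed generation 0 forward once under B3/S23, and compare with the target:
  (2,0)=_ (3,2)=_ (5,0)=_ -> step reproduces the target at every cell -> ACCEPT
  (2,0)=_ (3,2)=_ (5,0)=X -> step gives (4,1)='X' but target has '_' -> reject
  (2,0)=_ (3,2)=X (5,0)=_ -> step gives (2,1)='X' but target has '_' -> reject
  (2,0)=_ (3,2)=X (5,0)=X -> step gives (2,1)='X' but target has '_' -> reject
  (2,0)=X (3,2)=_ (5,0)=_ -> step gives (1,0)='X' but target has '_' -> reject
  (2,0)=X (3,2)=_ (5,0)=X -> step gives (1,0)='X' but target has '_' -> reject
  (2,0)=X (3,2)=X (5,0)=_ -> step gives (1,0)='X' but target has '_' -> reject
  (2,0)=X (3,2)=X (5,0)=X -> step gives (1,0)='X' but target has '_' -> reject
Unique solution: (2,0)=dead, (3,2)=dead, (5,0)=dead.
Check: live-neighbor counts of every cell in the completed generation 0:
11111
12333
21201
11211
12210
11110
Applying B3/S23 to generation 0 with these counts gives:
_____
__XXX
_____
_____
_____
_____
which matches the target exactly.

Answer: ___XX
X____
_X_X_
_____
_____
_XX__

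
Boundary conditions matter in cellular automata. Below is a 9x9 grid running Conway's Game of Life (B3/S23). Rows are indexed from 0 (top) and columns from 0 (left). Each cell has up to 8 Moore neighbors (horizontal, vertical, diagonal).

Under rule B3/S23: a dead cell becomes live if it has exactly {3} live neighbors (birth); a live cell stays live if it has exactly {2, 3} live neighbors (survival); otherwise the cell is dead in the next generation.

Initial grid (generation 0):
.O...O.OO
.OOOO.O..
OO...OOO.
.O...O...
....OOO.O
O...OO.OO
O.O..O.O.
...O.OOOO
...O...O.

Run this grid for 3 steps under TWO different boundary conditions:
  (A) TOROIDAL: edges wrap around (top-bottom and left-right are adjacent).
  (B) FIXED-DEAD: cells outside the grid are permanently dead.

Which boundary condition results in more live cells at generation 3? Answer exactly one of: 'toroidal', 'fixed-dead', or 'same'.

Answer: toroidal

Derivation:
Under TOROIDAL boundary, generation 3:
........O
......O..
O...OOO..
.......O.
.OO.....O
.O......O
OOO.....O
O..O....O
.....OO..
Population = 21

Under FIXED-DEAD boundary, generation 3:
......OO.
.....OOO.
O.OO.....
.........
O.O......
O........
...O.....
.......OO
..OOO..OO
Population = 19

Comparison: toroidal=21, fixed-dead=19 -> toroidal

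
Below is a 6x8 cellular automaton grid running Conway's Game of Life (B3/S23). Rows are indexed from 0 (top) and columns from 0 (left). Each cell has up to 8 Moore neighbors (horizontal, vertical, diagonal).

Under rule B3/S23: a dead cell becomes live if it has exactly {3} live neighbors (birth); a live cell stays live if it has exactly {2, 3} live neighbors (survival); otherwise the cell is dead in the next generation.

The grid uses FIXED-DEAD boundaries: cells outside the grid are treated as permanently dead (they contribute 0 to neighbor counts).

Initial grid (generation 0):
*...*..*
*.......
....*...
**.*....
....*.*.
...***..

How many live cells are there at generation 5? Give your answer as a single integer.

Simulating step by step:
Generation 0 (given above): 13 live cells
Generation 1: 9 live cells
........
........
**......
...***..
..*.....
...***..
Generation 2: 8 live cells
........
........
....*...
.****...
..*.....
...**...
Generation 3: 7 live cells
........
........
..*.*...
.**.*...
.*......
...*....
Generation 4: 6 live cells
........
........
.**.....
.**.....
.*.*....
........
Generation 5: 5 live cells
........
........
.**.....
*..*....
.*......
........
Population at generation 5: 5

Answer: 5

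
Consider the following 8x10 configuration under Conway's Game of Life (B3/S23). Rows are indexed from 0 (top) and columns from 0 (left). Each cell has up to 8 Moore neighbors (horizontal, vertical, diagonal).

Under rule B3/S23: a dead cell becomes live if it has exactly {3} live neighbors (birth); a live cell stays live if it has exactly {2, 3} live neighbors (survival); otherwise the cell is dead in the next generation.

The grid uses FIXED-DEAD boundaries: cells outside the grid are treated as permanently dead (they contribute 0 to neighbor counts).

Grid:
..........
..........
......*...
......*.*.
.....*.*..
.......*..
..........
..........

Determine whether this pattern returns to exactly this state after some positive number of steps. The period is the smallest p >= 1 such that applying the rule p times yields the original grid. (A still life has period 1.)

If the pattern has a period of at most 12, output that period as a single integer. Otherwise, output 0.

Answer: 2

Derivation:
Simulating and comparing each generation to the original:
Gen 0 (original, given above): 6 live cells
Gen 1: 6 live cells, differs from original
Gen 2: 6 live cells, MATCHES original -> period = 2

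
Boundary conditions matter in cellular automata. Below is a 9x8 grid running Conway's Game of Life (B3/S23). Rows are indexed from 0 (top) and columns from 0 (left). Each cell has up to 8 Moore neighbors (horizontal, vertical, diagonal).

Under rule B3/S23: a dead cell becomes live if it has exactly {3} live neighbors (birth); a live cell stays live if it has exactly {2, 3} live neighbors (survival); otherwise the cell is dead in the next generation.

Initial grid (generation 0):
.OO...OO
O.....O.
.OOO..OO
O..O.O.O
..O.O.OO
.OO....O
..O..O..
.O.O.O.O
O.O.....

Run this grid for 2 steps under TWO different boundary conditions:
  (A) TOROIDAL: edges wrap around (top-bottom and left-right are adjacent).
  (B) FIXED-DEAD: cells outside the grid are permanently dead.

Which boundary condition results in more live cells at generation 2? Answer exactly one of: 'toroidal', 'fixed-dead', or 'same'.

Under TOROIDAL boundary, generation 2:
..OOO...
.O...OO.
..OO.OO.
.O....O.
O.OOOO..
OOO..OO.
......O.
.....O..
.O.OOO.O
Population = 29

Under FIXED-DEAD boundary, generation 2:
......O.
O..O.O.O
OOOO.O..
........
.OOOOO..
.OO..O..
.O....O.
.O..OO..
.OOO....
Population = 26

Comparison: toroidal=29, fixed-dead=26 -> toroidal

Answer: toroidal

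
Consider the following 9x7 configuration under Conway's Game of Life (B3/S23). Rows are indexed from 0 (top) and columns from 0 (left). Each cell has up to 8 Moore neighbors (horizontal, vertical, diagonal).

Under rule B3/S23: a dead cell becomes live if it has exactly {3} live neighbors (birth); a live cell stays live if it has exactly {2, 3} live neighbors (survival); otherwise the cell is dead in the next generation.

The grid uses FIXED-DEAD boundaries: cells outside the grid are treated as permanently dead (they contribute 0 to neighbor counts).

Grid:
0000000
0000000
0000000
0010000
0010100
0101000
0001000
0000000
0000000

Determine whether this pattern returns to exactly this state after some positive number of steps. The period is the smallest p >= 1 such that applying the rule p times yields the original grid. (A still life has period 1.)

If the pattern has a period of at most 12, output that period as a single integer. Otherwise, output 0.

Simulating and comparing each generation to the original:
Gen 0 (original, given above): 6 live cells
Gen 1: 6 live cells, differs from original
Gen 2: 6 live cells, MATCHES original -> period = 2

Answer: 2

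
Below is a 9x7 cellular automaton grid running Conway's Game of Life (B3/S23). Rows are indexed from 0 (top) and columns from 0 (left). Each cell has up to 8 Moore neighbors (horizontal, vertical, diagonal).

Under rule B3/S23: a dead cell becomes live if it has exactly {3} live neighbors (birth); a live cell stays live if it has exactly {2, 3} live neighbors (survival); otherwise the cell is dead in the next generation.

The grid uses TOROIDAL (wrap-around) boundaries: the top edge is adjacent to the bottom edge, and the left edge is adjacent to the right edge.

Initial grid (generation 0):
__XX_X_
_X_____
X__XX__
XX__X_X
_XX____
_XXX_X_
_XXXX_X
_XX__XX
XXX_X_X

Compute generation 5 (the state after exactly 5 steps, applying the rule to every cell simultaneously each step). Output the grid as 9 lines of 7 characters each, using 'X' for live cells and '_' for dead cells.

Answer: XX_X_XX
X____X_
__XXXX_
XX____X
X______
_______
_______
_______
_______

Derivation:
Simulating step by step:
Generation 0 (given above): 31 live cells
Generation 1: 19 live cells
___XXXX
_X_____
__XXXXX
____XXX
____XXX
_____X_
______X
_______
____X__
Generation 2: 12 live cells
___XXX_
X______
X_XX__X
X______
_______
____X__
_______
_______
___XX__
Generation 3: 13 live cells
___X_X_
XXX__X_
X_____X
XX____X
_______
_______
_______
_______
___X_X_
Generation 4: 13 live cells
_X_X_X_
XXX_XX_
__X__X_
_X____X
X______
_______
_______
_______
_______
Generation 5: 15 live cells
(generation 5 grid is the final answer)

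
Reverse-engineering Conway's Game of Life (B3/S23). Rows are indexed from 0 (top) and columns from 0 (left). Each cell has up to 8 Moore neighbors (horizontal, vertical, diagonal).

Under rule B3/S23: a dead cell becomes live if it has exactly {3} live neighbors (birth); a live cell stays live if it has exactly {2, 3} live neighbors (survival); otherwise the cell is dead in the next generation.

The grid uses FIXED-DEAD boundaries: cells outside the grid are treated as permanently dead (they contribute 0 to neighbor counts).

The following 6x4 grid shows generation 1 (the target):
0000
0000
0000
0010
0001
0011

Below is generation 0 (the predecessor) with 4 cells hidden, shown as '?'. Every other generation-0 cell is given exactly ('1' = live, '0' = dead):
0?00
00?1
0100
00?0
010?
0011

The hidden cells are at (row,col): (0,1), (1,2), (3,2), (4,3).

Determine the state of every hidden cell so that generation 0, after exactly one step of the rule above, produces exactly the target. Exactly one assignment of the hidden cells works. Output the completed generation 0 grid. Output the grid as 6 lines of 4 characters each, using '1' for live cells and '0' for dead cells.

Hidden generation-0 cells (in order): (0,1), (1,2), (3,2), (4,3).
A hidden cell only influences target cells in its own 3x3 neighborhood. Try each of the 2^4 = 16 assignments, step the completed generation 0 forward once under B3/S23, and compare with the target:
  (0,1)=0 (1,2)=0 (3,2)=0 (4,3)=0 -> step gives (3,2)='0' but target has '1' -> reject
  (0,1)=0 (1,2)=0 (3,2)=0 (4,3)=1 -> step reproduces the target at every cell -> ACCEPT
  (0,1)=0 (1,2)=0 (3,2)=1 (4,3)=0 -> step gives (2,2)='1' but target has '0' -> reject
  (0,1)=0 (1,2)=0 (3,2)=1 (4,3)=1 -> step gives (2,2)='1' but target has '0' -> reject
  (0,1)=0 (1,2)=1 (3,2)=0 (4,3)=0 -> step gives (1,2)='1' but target has '0' -> reject
  (0,1)=0 (1,2)=1 (3,2)=0 (4,3)=1 -> step gives (1,2)='1' but target has '0' -> reject
  (0,1)=0 (1,2)=1 (3,2)=1 (4,3)=0 -> step gives (1,2)='1' but target has '0' -> reject
  (0,1)=0 (1,2)=1 (3,2)=1 (4,3)=1 -> step gives (1,2)='1' but target has '0' -> reject
  (0,1)=1 (1,2)=0 (3,2)=0 (4,3)=0 -> step gives (1,2)='1' but target has '0' -> reject
  (0,1)=1 (1,2)=0 (3,2)=0 (4,3)=1 -> step gives (1,2)='1' but target has '0' -> reject
  (0,1)=1 (1,2)=0 (3,2)=1 (4,3)=0 -> step gives (1,2)='1' but target has '0' -> reject
  (0,1)=1 (1,2)=0 (3,2)=1 (4,3)=1 -> step gives (1,2)='1' but target has '0' -> reject
  (0,1)=1 (1,2)=1 (3,2)=0 (4,3)=0 -> step gives (0,2)='1' but target has '0' -> reject
  (0,1)=1 (1,2)=1 (3,2)=0 (4,3)=1 -> step gives (0,2)='1' but target has '0' -> reject
  (0,1)=1 (1,2)=1 (3,2)=1 (4,3)=0 -> step gives (0,2)='1' but target has '0' -> reject
  (0,1)=1 (1,2)=1 (3,2)=1 (4,3)=1 -> step gives (0,2)='1' but target has '0' -> reject
Unique solution: (0,1)=dead, (1,2)=dead, (3,2)=dead, (4,3)=live.
Check: live-neighbor counts of every cell in the completed generation 0:
0011
1120
1021
2231
1142
1232
Applying B3/S23 to generation 0 with these counts gives:
0000
0000
0000
0010
0001
0011
which matches the target exactly.

Answer: 0000
0001
0100
0000
0101
0011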